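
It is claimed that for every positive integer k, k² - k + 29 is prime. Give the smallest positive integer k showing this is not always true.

k = 3

k = 1: k² - k + 29 = 29, prime.
k = 2: k² - k + 29 = 31, prime.
k = 3: k² - k + 29 = 35 = 5 × 7, composite.
So k = 3 is the smallest counterexample.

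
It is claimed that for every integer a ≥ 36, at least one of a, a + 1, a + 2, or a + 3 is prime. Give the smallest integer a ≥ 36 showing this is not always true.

a = 48

For a = 36, 37, 38, 39, …, 45, 46, 47 the conclusion holds.
a = 48: 48 = 2 × 24; 49 = 7 × 7; 50 = 2 × 25; 51 = 3 × 17 — all composite.
So a = 48 is the smallest counterexample.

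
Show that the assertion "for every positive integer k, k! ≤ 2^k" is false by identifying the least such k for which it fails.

We need the least positive integer k for which k! > 2^k.
k = 1: k! = 1 and 2^k = 2, so 1 ≤ 2.
k = 2: k! = 2 and 2^k = 4, so 2 ≤ 4.
k = 3: k! = 6 and 2^k = 8, so 6 ≤ 8.
k = 4: k! = 24 and 2^k = 16, so 24 > 16.

k = 4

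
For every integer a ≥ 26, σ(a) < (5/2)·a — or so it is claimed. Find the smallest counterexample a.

For a = 26, 27, 28, 29, 30, 31, 32, 33, 34, 35 the conclusion holds.
a = 36: σ(36) = 91; 91 ≥ 90.
So a = 36 is the smallest counterexample.

a = 36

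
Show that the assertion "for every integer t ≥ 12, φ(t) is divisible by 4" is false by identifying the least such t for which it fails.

t = 12: φ(12) = 4; 4 mod 4 = 0.
t = 13: φ(13) = 12; 12 mod 4 = 0.
t = 14: φ(14) = 6; 6 mod 4 = 2.

t = 14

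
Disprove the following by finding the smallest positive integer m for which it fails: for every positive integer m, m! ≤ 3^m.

Check each positive integer m in order until m! > 3^m.
m = 1: m! = 1 and 3^m = 3, so 1 ≤ 3.
m = 2: m! = 2 and 3^m = 9, so 2 ≤ 9.
m = 3: m! = 6 and 3^m = 27, so 6 ≤ 27.
m = 4: m! = 24 and 3^m = 81, so 24 ≤ 81.
m = 5: m! = 120 and 3^m = 243, so 120 ≤ 243.
m = 6: m! = 720 and 3^m = 729, so 720 ≤ 729.
m = 7: m! = 5040 and 3^m = 2187, so 5040 > 2187.

m = 7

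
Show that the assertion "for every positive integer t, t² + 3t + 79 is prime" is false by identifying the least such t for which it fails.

t = 5

We need the least positive integer t for which t² + 3t + 79 is not prime.
The first 4 eligible values, up to t = 4, all satisfy the conclusion.
t = 5: t² + 3t + 79 = 119 = 7 × 17, composite.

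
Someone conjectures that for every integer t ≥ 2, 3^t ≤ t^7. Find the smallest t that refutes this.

A counterexample is any integer t ≥ 2 such that 3^t > t^7; we check each in order.
For t = 2, 3, 4, 5, …, 16, 17, 18 the conclusion holds.
t = 19: 3^t = 1162261467 and t^7 = 893871739, so 1162261467 > 893871739.

t = 19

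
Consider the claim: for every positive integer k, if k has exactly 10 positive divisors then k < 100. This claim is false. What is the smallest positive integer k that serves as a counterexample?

k = 112

For k = 48, 80 the conclusion holds.
k = 112: τ(112) = 10; 112 ≥ 100.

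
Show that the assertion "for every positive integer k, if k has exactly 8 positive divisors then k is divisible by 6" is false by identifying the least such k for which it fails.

Check each positive integer k in order until k has exactly 8 positive divisors but k is not divisible by 6.
k = 24: τ(24) = 8; 24 mod 6 = 0.
k = 30: τ(30) = 8; 30 mod 6 = 0.
k = 40: τ(40) = 8; 40 mod 6 = 4.
Thus k = 40 disproves the claim, and no smaller k works.

k = 40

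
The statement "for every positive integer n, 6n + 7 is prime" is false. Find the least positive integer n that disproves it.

A counterexample is any positive integer n such that 6n + 7 is not prime; we check each in order.
n = 1: 6n + 7 = 13, prime.
n = 2: 6n + 7 = 19, prime.
n = 3: 6n + 7 = 25 = 5 × 5, composite.
Hence n = 3 is a counterexample.

n = 3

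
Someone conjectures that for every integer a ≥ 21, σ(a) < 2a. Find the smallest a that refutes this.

a = 24

We need the least integer a ≥ 21 for which the claim fails.
For a = 21, 22, 23 the conclusion holds.
a = 24: σ(24) = 60; 60 ≥ 48.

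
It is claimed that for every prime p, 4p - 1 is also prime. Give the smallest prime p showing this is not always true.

Check each prime p in order until 4p - 1 is not prime.
For p = 2, 3, 5 the conclusion holds.
p = 7: 4p - 1 = 27 = 3 × 9, not prime.
So p = 7 is the smallest counterexample.

p = 7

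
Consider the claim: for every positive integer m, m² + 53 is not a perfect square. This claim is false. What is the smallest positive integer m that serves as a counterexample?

A counterexample is any positive integer m such that m² + 53 is a perfect square; we check each in order.
For m = 1, 2, 3, 4, …, 23, 24, 25 the conclusion holds.
m = 26: 26² + 53 = 729 = 27², a perfect square.

m = 26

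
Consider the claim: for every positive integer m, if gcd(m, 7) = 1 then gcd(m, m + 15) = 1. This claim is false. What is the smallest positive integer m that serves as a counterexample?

m = 3

We need the least positive integer m for which gcd(m, 7) = 1 but gcd(m, m + 15) > 1.
For m = 1, 2 the conclusion holds.
m = 3: gcd(3, 18) = 3.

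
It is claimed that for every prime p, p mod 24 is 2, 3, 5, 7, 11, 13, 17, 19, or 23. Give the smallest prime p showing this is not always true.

p = 73

A counterexample is any prime p such that the claim fails; we check each in order.
For p = 2, 3, 5, 7, …, 61, 67, 71 the conclusion holds.
p = 73: 73 mod 24 = 1 — not in {2, 3, 5, 7, 11, 13, 17, 19, 23}.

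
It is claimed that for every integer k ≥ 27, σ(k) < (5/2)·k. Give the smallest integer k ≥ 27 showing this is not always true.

For k = 27, 28, 29, 30, 31, 32, 33, 34, 35 the conclusion holds.
k = 36: σ(36) = 91; 91 ≥ 90.

k = 36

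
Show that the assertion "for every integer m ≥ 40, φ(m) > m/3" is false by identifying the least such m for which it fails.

Check each integer m ≥ 40 in order until the claim fails.
For m = 40, 41 the conclusion holds.
m = 42: φ(42) = 12 and 42/3 = 14, so φ(42) ≤ 42/3.

m = 42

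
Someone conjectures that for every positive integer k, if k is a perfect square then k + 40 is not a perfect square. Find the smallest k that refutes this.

k = 9

Check each positive integer k in order until k is a perfect square but k + 40 is a perfect square.
k = 1: 1 + 40 = 41, not a perfect square.
k = 4: 4 + 40 = 44, not a perfect square.
k = 9: 9 = 3² and 9 + 40 = 49 = 7².
So k = 9 is the smallest counterexample.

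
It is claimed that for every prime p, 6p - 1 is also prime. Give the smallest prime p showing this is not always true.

p = 2: 6p - 1 = 11, prime.
p = 3: 6p - 1 = 17, prime.
p = 5: 6p - 1 = 29, prime.
p = 7: 6p - 1 = 41, prime.
p = 11: 6p - 1 = 65 = 5 × 13, not prime.
Hence p = 11 is a counterexample.

p = 11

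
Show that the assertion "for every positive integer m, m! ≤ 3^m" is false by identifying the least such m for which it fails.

m = 7

We need the least positive integer m for which m! > 3^m.
The first 6 eligible values, up to m = 6, all satisfy the conclusion.
m = 7: m! = 5040 and 3^m = 2187, so 5040 > 2187.
Thus m = 7 disproves the claim, and no smaller m works.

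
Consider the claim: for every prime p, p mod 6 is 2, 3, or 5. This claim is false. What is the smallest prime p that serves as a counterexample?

p = 7

p = 2: 2 mod 6 = 2.
p = 3: 3 mod 6 = 3.
p = 5: 5 mod 6 = 5.
p = 7: 7 mod 6 = 1 — not in {2, 3, 5}.
So p = 7 is the smallest counterexample.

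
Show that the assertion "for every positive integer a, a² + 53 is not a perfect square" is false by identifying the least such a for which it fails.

a = 26

A counterexample is any positive integer a such that a² + 53 is a perfect square; we check each in order.
For a = 1, 2, 3, 4, …, 23, 24, 25 the conclusion holds.
a = 26: 26² + 53 = 729 = 27², a perfect square.
So a = 26 is the smallest counterexample.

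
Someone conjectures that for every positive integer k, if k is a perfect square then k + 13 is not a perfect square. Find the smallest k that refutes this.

k = 1: 1 + 13 = 14, not a perfect square.
k = 4: 4 + 13 = 17, not a perfect square.
k = 9: 9 + 13 = 22, not a perfect square.
k = 16: 16 + 13 = 29, not a perfect square.
k = 25: 25 + 13 = 38, not a perfect square.
k = 36: 36 = 6² and 36 + 13 = 49 = 7².
Hence k = 36 is a counterexample.

k = 36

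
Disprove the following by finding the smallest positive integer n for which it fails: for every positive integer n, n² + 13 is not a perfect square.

n = 6

n = 1: 1² + 13 = 14, not a perfect square.
n = 2: 2² + 13 = 17, not a perfect square.
n = 3: 3² + 13 = 22, not a perfect square.
n = 4: 4² + 13 = 29, not a perfect square.
n = 5: 5² + 13 = 38, not a perfect square.
n = 6: 6² + 13 = 49 = 7², a perfect square.
Thus n = 6 disproves the claim, and no smaller n works.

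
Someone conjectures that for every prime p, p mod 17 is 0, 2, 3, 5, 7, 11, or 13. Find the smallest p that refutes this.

p = 23

We need the least prime p for which the claim fails.
For p = 2, 3, 5, 7, 11, 13, 17, 19 the conclusion holds.
p = 23: 23 mod 17 = 6 — not in {0, 2, 3, 5, 7, 11, 13}.
Thus p = 23 disproves the claim, and no smaller p works.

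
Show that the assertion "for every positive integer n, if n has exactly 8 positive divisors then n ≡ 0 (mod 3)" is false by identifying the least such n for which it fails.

n = 40

We need the least positive integer n for which n has exactly 8 positive divisors but the claim fails.
For n = 24, 30 the conclusion holds.
n = 40: τ(40) = 8; 40 ≡ 1 (mod 3).
So n = 40 is the smallest counterexample.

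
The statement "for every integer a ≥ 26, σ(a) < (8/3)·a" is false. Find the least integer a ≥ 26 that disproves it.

We need the least integer a ≥ 26 for which the claim fails.
For a = 26, 27, 28, 29, …, 57, 58, 59 the conclusion holds.
a = 60: σ(60) = 168; 168 ≥ 160.

a = 60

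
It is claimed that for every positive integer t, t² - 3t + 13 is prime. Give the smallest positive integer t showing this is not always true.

t = 12

A counterexample is any positive integer t such that t² - 3t + 13 is not prime; we check each in order.
For t = 1, 2, 3, 4, …, 9, 10, 11 the conclusion holds.
t = 12: t² - 3t + 13 = 121 = 11 × 11, composite.
So t = 12 is the smallest counterexample.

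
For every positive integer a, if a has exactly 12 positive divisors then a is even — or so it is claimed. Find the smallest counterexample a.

For a = 60, 72, 84, 90, …, 294, 306, 308 the conclusion holds.
a = 315: divisors of 315: 12 divisors; 315 is odd.
Thus a = 315 disproves the claim, and no smaller a works.

a = 315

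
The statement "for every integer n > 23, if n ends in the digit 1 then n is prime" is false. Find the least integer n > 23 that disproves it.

n = 51

We need the least integer n > 23 for which n ends in the digit 1 but n is not prime.
n = 31: 31 ends in 1 and is prime.
n = 41: 41 ends in 1 and is prime.
n = 51: 51 ends in 1; 51 = 3 × 17, composite.
Hence n = 51 is a counterexample.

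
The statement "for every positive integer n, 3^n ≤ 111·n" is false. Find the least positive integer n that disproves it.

n = 6

We need the least positive integer n for which 3^n > 111·n.
The first 5 eligible values, up to n = 5, all satisfy the conclusion.
n = 6: 3^n = 729 and 111·n = 666, so 729 > 666.
So n = 6 is the smallest counterexample.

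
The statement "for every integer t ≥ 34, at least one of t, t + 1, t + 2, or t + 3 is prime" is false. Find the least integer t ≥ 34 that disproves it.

We need the least integer t ≥ 34 for which t, t + 1, t + 2, t + 3 are all composite.
The first 14 eligible values, up to t = 47, all satisfy the conclusion.
t = 48: 48 = 2 × 24; 49 = 7 × 7; 50 = 2 × 25; 51 = 3 × 17 — all composite.

t = 48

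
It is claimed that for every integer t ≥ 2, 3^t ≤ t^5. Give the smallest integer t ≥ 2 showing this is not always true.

t = 11

We need the least integer t ≥ 2 for which 3^t > t^5.
For t = 2, 3, 4, 5, 6, 7, 8, 9, 10 the conclusion holds.
t = 11: 3^t = 177147 and t^5 = 161051, so 177147 > 161051.
Hence t = 11 is a counterexample.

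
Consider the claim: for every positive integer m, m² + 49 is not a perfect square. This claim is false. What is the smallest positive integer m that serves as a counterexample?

m = 24

For m = 1, 2, 3, 4, …, 21, 22, 23 the conclusion holds.
m = 24: 24² + 49 = 625 = 25², a perfect square.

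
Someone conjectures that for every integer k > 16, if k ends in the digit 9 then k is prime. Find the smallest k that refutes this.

k = 19: 19 ends in 9 and is prime.
k = 29: 29 ends in 9 and is prime.
k = 39: 39 ends in 9; 39 = 3 × 13, composite.

k = 39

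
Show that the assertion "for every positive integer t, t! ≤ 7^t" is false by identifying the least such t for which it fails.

t = 17

For t = 1, 2, 3, 4, …, 14, 15, 16 the conclusion holds.
t = 17: t! = 355687428096000 and 7^t = 232630513987207, so 355687428096000 > 232630513987207.
So t = 17 is the smallest counterexample.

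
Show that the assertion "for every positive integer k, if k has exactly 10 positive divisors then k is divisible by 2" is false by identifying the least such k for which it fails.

For k = 48, 80, 112, 162, 176, 208, 272, 304, 368 the conclusion holds.
k = 405: τ(405) = 10; 405 mod 2 = 1.

k = 405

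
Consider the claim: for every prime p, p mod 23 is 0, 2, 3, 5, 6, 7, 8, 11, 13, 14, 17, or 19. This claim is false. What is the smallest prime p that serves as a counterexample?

We need the least prime p for which the claim fails.
For p = 2, 3, 5, 7, …, 29, 31, 37 the conclusion holds.
p = 41: 41 mod 23 = 18 — not in {0, 2, 3, 5, 6, 7, 8, 11, 13, 14, 17, 19}.
Thus p = 41 disproves the claim, and no smaller p works.

p = 41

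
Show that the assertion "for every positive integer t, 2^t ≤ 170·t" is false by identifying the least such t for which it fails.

t = 11

Check each positive integer t in order until 2^t > 170·t.
For t = 1, 2, 3, 4, 5, 6, 7, 8, 9, 10 the conclusion holds.
t = 11: 2^t = 2048 and 170·t = 1870, so 2048 > 1870.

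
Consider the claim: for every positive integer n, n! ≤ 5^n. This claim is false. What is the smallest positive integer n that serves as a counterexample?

n = 12

For n = 1, 2, 3, 4, …, 9, 10, 11 the conclusion holds.
n = 12: n! = 479001600 and 5^n = 244140625, so 479001600 > 244140625.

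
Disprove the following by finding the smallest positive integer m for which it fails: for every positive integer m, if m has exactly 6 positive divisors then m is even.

m = 45

We need the least positive integer m for which m has exactly 6 positive divisors but m is odd.
m = 12: divisors of 12: 1, 2, 3, 4, 6, 12; 12 is even.
m = 18: divisors of 18: 1, 2, 3, 6, 9, 18; 18 is even.
m = 20: divisors of 20: 1, 2, 4, 5, 10, 20; 20 is even.
m = 28: divisors of 28: 1, 2, 4, 7, 14, 28; 28 is even.
m = 32: divisors of 32: 1, 2, 4, 8, 16, 32; 32 is even.
m = 44: divisors of 44: 1, 2, 4, 11, 22, 44; 44 is even.
m = 45: divisors of 45: 1, 3, 5, 9, 15, 45; 45 is odd.
Thus m = 45 disproves the claim, and no smaller m works.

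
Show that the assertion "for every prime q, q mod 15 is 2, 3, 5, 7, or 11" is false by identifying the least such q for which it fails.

q = 13

The first 5 eligible values, up to q = 11, all satisfy the conclusion.
q = 13: 13 mod 15 = 13 — not in {2, 3, 5, 7, 11}.
Thus q = 13 disproves the claim, and no smaller q works.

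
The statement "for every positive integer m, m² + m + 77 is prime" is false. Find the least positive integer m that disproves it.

A counterexample is any positive integer m such that m² + m + 77 is not prime; we check each in order.
The first 5 eligible values, up to m = 5, all satisfy the conclusion.
m = 6: m² + m + 77 = 119 = 7 × 17, composite.
Hence m = 6 is a counterexample.

m = 6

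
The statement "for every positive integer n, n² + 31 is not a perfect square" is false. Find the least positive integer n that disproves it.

A counterexample is any positive integer n such that n² + 31 is a perfect square; we check each in order.
For n = 1, 2, 3, 4, …, 12, 13, 14 the conclusion holds.
n = 15: 15² + 31 = 256 = 16², a perfect square.

n = 15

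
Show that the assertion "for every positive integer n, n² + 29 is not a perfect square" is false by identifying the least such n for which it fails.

n = 14

We need the least positive integer n for which n² + 29 is a perfect square.
For n = 1, 2, 3, 4, …, 11, 12, 13 the conclusion holds.
n = 14: 14² + 29 = 225 = 15², a perfect square.
So n = 14 is the smallest counterexample.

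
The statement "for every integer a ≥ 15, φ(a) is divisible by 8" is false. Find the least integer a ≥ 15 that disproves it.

A counterexample is any integer a ≥ 15 such that φ(a) is not divisible by 8; we check each in order.
a = 15: φ(15) = 8; 8 mod 8 = 0.
a = 16: φ(16) = 8; 8 mod 8 = 0.
a = 17: φ(17) = 16; 16 mod 8 = 0.
a = 18: φ(18) = 6; 6 mod 8 = 6.

a = 18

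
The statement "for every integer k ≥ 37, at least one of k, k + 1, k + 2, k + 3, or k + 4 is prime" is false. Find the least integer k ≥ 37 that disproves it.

A counterexample is any integer k ≥ 37 such that k, k + 1, k + 2, k + 3, k + 4 are all composite; we check each in order.
For k = 37, 38, 39, 40, …, 45, 46, 47 the conclusion holds.
k = 48: 48 = 2 × 24; 49 = 7 × 7; 50 = 2 × 25; 51 = 3 × 17; 52 = 2 × 26 — all composite.

k = 48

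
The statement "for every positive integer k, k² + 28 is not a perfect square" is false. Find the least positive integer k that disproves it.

A counterexample is any positive integer k such that k² + 28 is a perfect square; we check each in order.
For k = 1, 2, 3, 4, 5 the conclusion holds.
k = 6: 6² + 28 = 64 = 8², a perfect square.

k = 6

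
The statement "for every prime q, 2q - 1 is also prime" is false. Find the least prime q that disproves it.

Check each prime q in order until 2q - 1 is not prime.
q = 2: 2q - 1 = 3, prime.
q = 3: 2q - 1 = 5, prime.
q = 5: 2q - 1 = 9 = 3 × 3, not prime.
Thus q = 5 disproves the claim, and no smaller q works.

q = 5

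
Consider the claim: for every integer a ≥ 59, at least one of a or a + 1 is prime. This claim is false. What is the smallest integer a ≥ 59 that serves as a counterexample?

For a = 59, 60, 61 the conclusion holds.
a = 62: 62 = 2 × 31; 63 = 3 × 21 — both composite.
Hence a = 62 is a counterexample.

a = 62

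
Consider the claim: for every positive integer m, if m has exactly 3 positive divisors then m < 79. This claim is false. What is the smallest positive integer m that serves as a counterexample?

m = 121

A counterexample is any positive integer m such that m has exactly 3 positive divisors but the claim fails; we check each in order.
The first 4 eligible values, up to m = 49, all satisfy the conclusion.
m = 121: τ(121) = 3; 121 ≥ 79.
Hence m = 121 is a counterexample.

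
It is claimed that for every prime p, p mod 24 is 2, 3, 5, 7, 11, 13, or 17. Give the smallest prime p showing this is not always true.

p = 2: 2 mod 24 = 2.
p = 3: 3 mod 24 = 3.
p = 5: 5 mod 24 = 5.
p = 7: 7 mod 24 = 7.
p = 11: 11 mod 24 = 11.
p = 13: 13 mod 24 = 13.
p = 17: 17 mod 24 = 17.
p = 19: 19 mod 24 = 19 — not in {2, 3, 5, 7, 11, 13, 17}.
Thus p = 19 disproves the claim, and no smaller p works.

p = 19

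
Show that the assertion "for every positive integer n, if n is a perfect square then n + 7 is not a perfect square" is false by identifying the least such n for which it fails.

n = 9

A counterexample is any positive integer n such that n is a perfect square but n + 7 is a perfect square; we check each in order.
n = 1: 1 + 7 = 8, not a perfect square.
n = 4: 4 + 7 = 11, not a perfect square.
n = 9: 9 = 3² and 9 + 7 = 16 = 4².
So n = 9 is the smallest counterexample.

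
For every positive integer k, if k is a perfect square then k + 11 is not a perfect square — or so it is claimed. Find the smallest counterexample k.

k = 25

We need the least positive integer k for which k is a perfect square but k + 11 is a perfect square.
For k = 1, 4, 9, 16 the conclusion holds.
k = 25: 25 = 5² and 25 + 11 = 36 = 6².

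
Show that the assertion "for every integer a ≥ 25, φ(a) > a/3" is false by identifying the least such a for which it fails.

a = 30

Check each integer a ≥ 25 in order until the claim fails.
For a = 25, 26, 27, 28, 29 the conclusion holds.
a = 30: φ(30) = 8 and 30/3 = 10, so φ(30) ≤ 30/3.
So a = 30 is the smallest counterexample.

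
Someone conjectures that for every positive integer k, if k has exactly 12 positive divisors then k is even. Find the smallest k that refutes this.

k = 315

Check each positive integer k in order until k has exactly 12 positive divisors but k is odd.
For k = 60, 72, 84, 90, …, 294, 306, 308 the conclusion holds.
k = 315: divisors of 315: 12 divisors; 315 is odd.
Thus k = 315 disproves the claim, and no smaller k works.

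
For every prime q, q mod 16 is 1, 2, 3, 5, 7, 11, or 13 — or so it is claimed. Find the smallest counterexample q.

q = 31

For q = 2, 3, 5, 7, 11, 13, 17, 19, 23, 29 the conclusion holds.
q = 31: 31 mod 16 = 15 — not in {1, 2, 3, 5, 7, 11, 13}.
Thus q = 31 disproves the claim, and no smaller q works.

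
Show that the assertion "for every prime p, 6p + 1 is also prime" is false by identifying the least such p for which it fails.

p = 19

We need the least prime p for which 6p + 1 is not prime.
p = 2: 6p + 1 = 13, prime.
p = 3: 6p + 1 = 19, prime.
p = 5: 6p + 1 = 31, prime.
p = 7: 6p + 1 = 43, prime.
p = 11: 6p + 1 = 67, prime.
p = 13: 6p + 1 = 79, prime.
p = 17: 6p + 1 = 103, prime.
p = 19: 6p + 1 = 115 = 5 × 23, not prime.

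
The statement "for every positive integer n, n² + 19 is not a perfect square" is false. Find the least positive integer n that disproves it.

Check each positive integer n in order until n² + 19 is a perfect square.
n = 1: 1² + 19 = 20, not a perfect square.
n = 2: 2² + 19 = 23, not a perfect square.
n = 3: 3² + 19 = 28, not a perfect square.
n = 4: 4² + 19 = 35, not a perfect square.
n = 5: 5² + 19 = 44, not a perfect square.
n = 6: 6² + 19 = 55, not a perfect square.
n = 7: 7² + 19 = 68, not a perfect square.
n = 8: 8² + 19 = 83, not a perfect square.
n = 9: 9² + 19 = 100 = 10², a perfect square.

n = 9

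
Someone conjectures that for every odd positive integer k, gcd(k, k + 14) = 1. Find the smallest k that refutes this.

k = 7

We need the least odd positive integer k for which gcd(k, k + 14) > 1.
For k = 1, 3, 5 the conclusion holds.
k = 7: gcd(7, 21) = 7.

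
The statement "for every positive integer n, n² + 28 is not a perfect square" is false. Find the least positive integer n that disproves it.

n = 6

We need the least positive integer n for which n² + 28 is a perfect square.
n = 1: 1² + 28 = 29, not a perfect square.
n = 2: 2² + 28 = 32, not a perfect square.
n = 3: 3² + 28 = 37, not a perfect square.
n = 4: 4² + 28 = 44, not a perfect square.
n = 5: 5² + 28 = 53, not a perfect square.
n = 6: 6² + 28 = 64 = 8², a perfect square.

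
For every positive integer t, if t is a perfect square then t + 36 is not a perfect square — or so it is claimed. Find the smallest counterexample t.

A counterexample is any positive integer t such that t is a perfect square but t + 36 is a perfect square; we check each in order.
For t = 1, 4, 9, 16, 25, 36, 49 the conclusion holds.
t = 64: 64 = 8² and 64 + 36 = 100 = 10².

t = 64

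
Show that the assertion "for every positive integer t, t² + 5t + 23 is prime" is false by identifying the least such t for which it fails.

Check each positive integer t in order until t² + 5t + 23 is not prime.
The first 13 eligible values, up to t = 13, all satisfy the conclusion.
t = 14: t² + 5t + 23 = 289 = 17 × 17, composite.
Thus t = 14 disproves the claim, and no smaller t works.

t = 14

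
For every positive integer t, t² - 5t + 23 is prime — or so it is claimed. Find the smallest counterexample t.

t = 19

We need the least positive integer t for which t² - 5t + 23 is not prime.
For t = 1, 2, 3, 4, …, 16, 17, 18 the conclusion holds.
t = 19: t² - 5t + 23 = 289 = 17 × 17, composite.
Hence t = 19 is a counterexample.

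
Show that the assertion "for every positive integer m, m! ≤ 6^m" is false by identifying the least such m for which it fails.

For m = 1, 2, 3, 4, …, 11, 12, 13 the conclusion holds.
m = 14: m! = 87178291200 and 6^m = 78364164096, so 87178291200 > 78364164096.
Hence m = 14 is a counterexample.

m = 14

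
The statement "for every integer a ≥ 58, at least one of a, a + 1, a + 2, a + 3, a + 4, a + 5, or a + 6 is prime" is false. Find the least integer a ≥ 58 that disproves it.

We need the least integer a ≥ 58 for which a, a + 1, a + 2, a + 3, a + 4, a + 5, a + 6 are all composite.
The first 32 eligible values, up to a = 89, all satisfy the conclusion.
a = 90: 90 = 2 × 45; 91 = 7 × 13; 92 = 2 × 46; 93 = 3 × 31; 94 = 2 × 47; 95 = 5 × 19; 96 = 2 × 48 — all composite.

a = 90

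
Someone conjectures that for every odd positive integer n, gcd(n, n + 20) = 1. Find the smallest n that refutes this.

n = 5

A counterexample is any odd positive integer n such that gcd(n, n + 20) > 1; we check each in order.
For n = 1, 3 the conclusion holds.
n = 5: gcd(5, 25) = 5.
So n = 5 is the smallest counterexample.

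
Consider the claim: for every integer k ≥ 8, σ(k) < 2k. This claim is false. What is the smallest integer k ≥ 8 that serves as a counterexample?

k = 12

k = 8: σ(8) = 15; 15 < 16.
k = 9: σ(9) = 13; 13 < 18.
k = 10: σ(10) = 18; 18 < 20.
k = 11: σ(11) = 12; 12 < 22.
k = 12: σ(12) = 28; 28 ≥ 24.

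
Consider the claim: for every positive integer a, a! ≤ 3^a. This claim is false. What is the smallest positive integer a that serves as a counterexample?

a = 7

The first 6 eligible values, up to a = 6, all satisfy the conclusion.
a = 7: a! = 5040 and 3^a = 2187, so 5040 > 2187.
Hence a = 7 is a counterexample.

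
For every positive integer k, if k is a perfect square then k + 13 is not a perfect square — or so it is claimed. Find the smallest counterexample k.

We need the least positive integer k for which k is a perfect square but k + 13 is a perfect square.
For k = 1, 4, 9, 16, 25 the conclusion holds.
k = 36: 36 = 6² and 36 + 13 = 49 = 7².

k = 36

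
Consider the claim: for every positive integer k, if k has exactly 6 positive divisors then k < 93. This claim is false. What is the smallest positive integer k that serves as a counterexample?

k = 98

We need the least positive integer k for which k has exactly 6 positive divisors but the claim fails.
For k = 12, 18, 20, 28, …, 75, 76, 92 the conclusion holds.
k = 98: τ(98) = 6; 98 ≥ 93.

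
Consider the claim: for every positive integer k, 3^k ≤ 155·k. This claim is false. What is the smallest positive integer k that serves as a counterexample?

We need the least positive integer k for which 3^k > 155·k.
The first 6 eligible values, up to k = 6, all satisfy the conclusion.
k = 7: 3^k = 2187 and 155·k = 1085, so 2187 > 1085.
Thus k = 7 disproves the claim, and no smaller k works.

k = 7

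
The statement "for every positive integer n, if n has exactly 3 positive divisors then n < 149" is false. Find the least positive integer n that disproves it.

n = 169

Check each positive integer n in order until n has exactly 3 positive divisors but the claim fails.
n = 4: τ(4) = 3; 4 < 149.
n = 9: τ(9) = 3; 9 < 149.
n = 25: τ(25) = 3; 25 < 149.
n = 49: τ(49) = 3; 49 < 149.
n = 121: τ(121) = 3; 121 < 149.
n = 169: τ(169) = 3; 169 ≥ 149.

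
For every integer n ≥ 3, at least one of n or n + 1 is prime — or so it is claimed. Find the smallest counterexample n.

n = 8

Check each integer n ≥ 3 in order until n, n + 1 are both composite.
n = 3: 3 is prime.
n = 4: 5 is prime.
n = 5: 5 is prime.
n = 6: 7 is prime.
n = 7: 7 is prime.
n = 8: 8 = 2 × 4; 9 = 3 × 3 — both composite.
Thus n = 8 disproves the claim, and no smaller n works.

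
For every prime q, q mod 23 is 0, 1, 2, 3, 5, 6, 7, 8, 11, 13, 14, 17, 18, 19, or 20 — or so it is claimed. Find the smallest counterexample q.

For q = 2, 3, 5, 7, …, 47, 53, 59 the conclusion holds.
q = 61: 61 mod 23 = 15 — not in {0, 1, 2, 3, 5, 6, 7, 8, 11, 13, 14, 17, 18, 19, 20}.
Thus q = 61 disproves the claim, and no smaller q works.

q = 61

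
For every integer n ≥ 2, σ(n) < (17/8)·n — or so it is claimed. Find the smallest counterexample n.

We need the least integer n ≥ 2 for which the claim fails.
The first 10 eligible values, up to n = 11, all satisfy the conclusion.
n = 12: σ(12) = 28; 28 ≥ 51/2.
So n = 12 is the smallest counterexample.

n = 12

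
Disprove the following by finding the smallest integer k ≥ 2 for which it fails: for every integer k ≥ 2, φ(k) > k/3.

k = 6

We need the least integer k ≥ 2 for which the claim fails.
The first 4 eligible values, up to k = 5, all satisfy the conclusion.
k = 6: φ(6) = 2 and 6/3 = 2, so φ(6) ≤ 6/3.
Thus k = 6 disproves the claim, and no smaller k works.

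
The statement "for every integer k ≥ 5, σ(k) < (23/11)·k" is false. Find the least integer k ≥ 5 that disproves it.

We need the least integer k ≥ 5 for which the claim fails.
The first 7 eligible values, up to k = 11, all satisfy the conclusion.
k = 12: σ(12) = 28; 28 ≥ 276/11.

k = 12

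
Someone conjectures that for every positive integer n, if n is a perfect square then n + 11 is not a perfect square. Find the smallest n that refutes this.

n = 25

A counterexample is any positive integer n such that n is a perfect square but n + 11 is a perfect square; we check each in order.
For n = 1, 4, 9, 16 the conclusion holds.
n = 25: 25 = 5² and 25 + 11 = 36 = 6².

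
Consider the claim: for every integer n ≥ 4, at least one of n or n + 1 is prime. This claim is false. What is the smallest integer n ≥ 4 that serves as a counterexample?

A counterexample is any integer n ≥ 4 such that n, n + 1 are both composite; we check each in order.
The first 4 eligible values, up to n = 7, all satisfy the conclusion.
n = 8: 8 = 2 × 4; 9 = 3 × 3 — both composite.

n = 8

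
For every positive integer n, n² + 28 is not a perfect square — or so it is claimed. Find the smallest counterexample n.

The first 5 eligible values, up to n = 5, all satisfy the conclusion.
n = 6: 6² + 28 = 64 = 8², a perfect square.
Hence n = 6 is a counterexample.

n = 6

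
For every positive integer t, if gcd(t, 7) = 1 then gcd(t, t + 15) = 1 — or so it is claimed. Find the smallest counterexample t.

A counterexample is any positive integer t such that gcd(t, 7) = 1 but gcd(t, t + 15) > 1; we check each in order.
t = 1: gcd(1, 16) = 1.
t = 2: gcd(2, 17) = 1.
t = 3: gcd(3, 18) = 3.

t = 3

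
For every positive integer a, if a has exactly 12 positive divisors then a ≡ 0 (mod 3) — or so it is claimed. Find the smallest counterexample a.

Check each positive integer a in order until a has exactly 12 positive divisors but the claim fails.
The first 8 eligible values, up to a = 132, all satisfy the conclusion.
a = 140: τ(140) = 12; 140 ≡ 2 (mod 3).
So a = 140 is the smallest counterexample.

a = 140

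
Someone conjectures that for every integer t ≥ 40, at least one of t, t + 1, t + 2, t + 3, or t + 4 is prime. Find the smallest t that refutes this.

Check each integer t ≥ 40 in order until t, t + 1, t + 2, t + 3, t + 4 are all composite.
For t = 40, 41, 42, 43, 44, 45, 46, 47 the conclusion holds.
t = 48: 48 = 2 × 24; 49 = 7 × 7; 50 = 2 × 25; 51 = 3 × 17; 52 = 2 × 26 — all composite.
Thus t = 48 disproves the claim, and no smaller t works.

t = 48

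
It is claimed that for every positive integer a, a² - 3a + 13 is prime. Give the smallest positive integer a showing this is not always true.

a = 12

The first 11 eligible values, up to a = 11, all satisfy the conclusion.
a = 12: a² - 3a + 13 = 121 = 11 × 11, composite.
Hence a = 12 is a counterexample.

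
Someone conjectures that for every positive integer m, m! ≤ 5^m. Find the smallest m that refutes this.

We need the least positive integer m for which m! > 5^m.
For m = 1, 2, 3, 4, …, 9, 10, 11 the conclusion holds.
m = 12: m! = 479001600 and 5^m = 244140625, so 479001600 > 244140625.
So m = 12 is the smallest counterexample.

m = 12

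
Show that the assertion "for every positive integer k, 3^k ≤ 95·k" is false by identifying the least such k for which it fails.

We need the least positive integer k for which 3^k > 95·k.
k = 1: 3^k = 3 and 95·k = 95, so 3 ≤ 95.
k = 2: 3^k = 9 and 95·k = 190, so 9 ≤ 190.
k = 3: 3^k = 27 and 95·k = 285, so 27 ≤ 285.
k = 4: 3^k = 81 and 95·k = 380, so 81 ≤ 380.
k = 5: 3^k = 243 and 95·k = 475, so 243 ≤ 475.
k = 6: 3^k = 729 and 95·k = 570, so 729 > 570.

k = 6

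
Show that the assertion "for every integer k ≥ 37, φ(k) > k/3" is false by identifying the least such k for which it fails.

k = 42

For k = 37, 38, 39, 40, 41 the conclusion holds.
k = 42: φ(42) = 12 and 42/3 = 14, so φ(42) ≤ 42/3.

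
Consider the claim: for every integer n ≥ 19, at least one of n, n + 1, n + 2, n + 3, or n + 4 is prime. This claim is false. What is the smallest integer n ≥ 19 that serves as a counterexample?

Check each integer n ≥ 19 in order until n, n + 1, n + 2, n + 3, n + 4 are all composite.
n = 19: 19 is prime.
n = 20: 23 is prime.
n = 21: 23 is prime.
n = 22: 23 is prime.
n = 23: 23 is prime.
n = 24: 24 = 2 × 12; 25 = 5 × 5; 26 = 2 × 13; 27 = 3 × 9; 28 = 2 × 14 — all composite.
Thus n = 24 disproves the claim, and no smaller n works.

n = 24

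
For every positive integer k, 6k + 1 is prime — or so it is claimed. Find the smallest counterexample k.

k = 4

We need the least positive integer k for which 6k + 1 is not prime.
k = 1: 6k + 1 = 7, prime.
k = 2: 6k + 1 = 13, prime.
k = 3: 6k + 1 = 19, prime.
k = 4: 6k + 1 = 25 = 5 × 5, composite.
So k = 4 is the smallest counterexample.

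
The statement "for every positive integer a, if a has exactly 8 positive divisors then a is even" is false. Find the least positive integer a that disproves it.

Check each positive integer a in order until a has exactly 8 positive divisors but a is odd.
The first 12 eligible values, up to a = 104, all satisfy the conclusion.
a = 105: divisors of 105: 1, 3, 5, 7, 15, 21, 35, 105; 105 is odd.

a = 105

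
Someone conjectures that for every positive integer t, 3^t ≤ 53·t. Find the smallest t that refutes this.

t = 6

A counterexample is any positive integer t such that 3^t > 53·t; we check each in order.
t = 1: 3^t = 3 and 53·t = 53, so 3 ≤ 53.
t = 2: 3^t = 9 and 53·t = 106, so 9 ≤ 106.
t = 3: 3^t = 27 and 53·t = 159, so 27 ≤ 159.
t = 4: 3^t = 81 and 53·t = 212, so 81 ≤ 212.
t = 5: 3^t = 243 and 53·t = 265, so 243 ≤ 265.
t = 6: 3^t = 729 and 53·t = 318, so 729 > 318.
Hence t = 6 is a counterexample.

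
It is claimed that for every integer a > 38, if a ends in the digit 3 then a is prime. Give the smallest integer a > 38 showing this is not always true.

Check each integer a > 38 in order until a ends in the digit 3 but a is not prime.
For a = 43, 53 the conclusion holds.
a = 63: 63 ends in 3; 63 = 3 × 21, composite.
So a = 63 is the smallest counterexample.

a = 63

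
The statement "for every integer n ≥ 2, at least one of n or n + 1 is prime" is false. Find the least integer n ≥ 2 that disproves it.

n = 8

The first 6 eligible values, up to n = 7, all satisfy the conclusion.
n = 8: 8 = 2 × 4; 9 = 3 × 3 — both composite.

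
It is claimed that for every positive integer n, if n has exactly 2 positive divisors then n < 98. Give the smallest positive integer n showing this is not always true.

A counterexample is any positive integer n such that n has exactly 2 positive divisors but the claim fails; we check each in order.
For n = 2, 3, 5, 7, …, 83, 89, 97 the conclusion holds.
n = 101: τ(101) = 2; 101 ≥ 98.
Thus n = 101 disproves the claim, and no smaller n works.

n = 101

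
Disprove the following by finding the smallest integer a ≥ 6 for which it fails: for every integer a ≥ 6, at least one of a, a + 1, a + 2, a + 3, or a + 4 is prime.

a = 24

A counterexample is any integer a ≥ 6 such that a, a + 1, a + 2, a + 3, a + 4 are all composite; we check each in order.
The first 18 eligible values, up to a = 23, all satisfy the conclusion.
a = 24: 24 = 2 × 12; 25 = 5 × 5; 26 = 2 × 13; 27 = 3 × 9; 28 = 2 × 14 — all composite.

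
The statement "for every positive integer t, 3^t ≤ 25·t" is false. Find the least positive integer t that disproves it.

t = 5

For t = 1, 2, 3, 4 the conclusion holds.
t = 5: 3^t = 243 and 25·t = 125, so 243 > 125.
Hence t = 5 is a counterexample.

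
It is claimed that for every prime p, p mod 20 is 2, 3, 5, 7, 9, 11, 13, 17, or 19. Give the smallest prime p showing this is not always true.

We need the least prime p for which the claim fails.
For p = 2, 3, 5, 7, …, 29, 31, 37 the conclusion holds.
p = 41: 41 mod 20 = 1 — not in {2, 3, 5, 7, 9, 11, 13, 17, 19}.
Hence p = 41 is a counterexample.

p = 41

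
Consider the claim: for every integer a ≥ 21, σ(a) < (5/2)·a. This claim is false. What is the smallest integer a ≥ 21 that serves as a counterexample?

a = 24

A counterexample is any integer a ≥ 21 such that the claim fails; we check each in order.
For a = 21, 22, 23 the conclusion holds.
a = 24: σ(24) = 60; 60 ≥ 60.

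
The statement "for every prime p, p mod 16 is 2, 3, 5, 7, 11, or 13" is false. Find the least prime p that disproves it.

p = 17

A counterexample is any prime p such that the claim fails; we check each in order.
For p = 2, 3, 5, 7, 11, 13 the conclusion holds.
p = 17: 17 mod 16 = 1 — not in {2, 3, 5, 7, 11, 13}.
Hence p = 17 is a counterexample.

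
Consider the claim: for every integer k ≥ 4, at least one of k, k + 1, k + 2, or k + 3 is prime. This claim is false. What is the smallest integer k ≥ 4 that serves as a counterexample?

k = 24

We need the least integer k ≥ 4 for which k, k + 1, k + 2, k + 3 are all composite.
For k = 4, 5, 6, 7, …, 21, 22, 23 the conclusion holds.
k = 24: 24 = 2 × 12; 25 = 5 × 5; 26 = 2 × 13; 27 = 3 × 9 — all composite.
Hence k = 24 is a counterexample.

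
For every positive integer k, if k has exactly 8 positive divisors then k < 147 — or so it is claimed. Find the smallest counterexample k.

The first 20 eligible values, up to k = 138, all satisfy the conclusion.
k = 152: τ(152) = 8; 152 ≥ 147.

k = 152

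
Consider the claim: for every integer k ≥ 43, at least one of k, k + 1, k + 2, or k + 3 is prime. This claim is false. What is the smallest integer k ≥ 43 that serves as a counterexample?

k = 48

The first 5 eligible values, up to k = 47, all satisfy the conclusion.
k = 48: 48 = 2 × 24; 49 = 7 × 7; 50 = 2 × 25; 51 = 3 × 17 — all composite.
Thus k = 48 disproves the claim, and no smaller k works.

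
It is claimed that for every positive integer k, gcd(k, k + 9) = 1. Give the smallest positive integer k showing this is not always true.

k = 3

A counterexample is any positive integer k such that gcd(k, k + 9) > 1; we check each in order.
For k = 1, 2 the conclusion holds.
k = 3: gcd(3, 12) = 3.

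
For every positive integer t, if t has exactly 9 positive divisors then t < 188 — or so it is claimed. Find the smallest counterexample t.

t = 196

Check each positive integer t in order until t has exactly 9 positive divisors but the claim fails.
For t = 36, 100 the conclusion holds.
t = 196: τ(196) = 9; 196 ≥ 188.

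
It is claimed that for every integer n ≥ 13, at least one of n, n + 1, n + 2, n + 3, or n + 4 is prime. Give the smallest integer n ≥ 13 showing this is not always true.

n = 24

We need the least integer n ≥ 13 for which n, n + 1, n + 2, n + 3, n + 4 are all composite.
For n = 13, 14, 15, 16, …, 21, 22, 23 the conclusion holds.
n = 24: 24 = 2 × 12; 25 = 5 × 5; 26 = 2 × 13; 27 = 3 × 9; 28 = 2 × 14 — all composite.
Thus n = 24 disproves the claim, and no smaller n works.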